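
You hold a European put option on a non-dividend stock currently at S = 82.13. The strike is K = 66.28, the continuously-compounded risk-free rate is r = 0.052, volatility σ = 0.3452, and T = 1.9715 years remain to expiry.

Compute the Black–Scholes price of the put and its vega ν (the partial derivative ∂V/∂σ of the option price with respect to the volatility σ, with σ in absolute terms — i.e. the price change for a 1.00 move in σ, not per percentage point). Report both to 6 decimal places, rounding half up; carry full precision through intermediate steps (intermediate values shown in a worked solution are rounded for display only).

σ√T = 0.3452·√1.9715 = 0.484696
d₁ = (ln(S/K) + (r+σ²/2)T) / (σ√T) = (ln(82.13/66.28) + (0.052+0.3452²/2)·1.9715) / 0.484696 = (0.214415 + 0.219983) / 0.484696 = 0.896229
d₂ = d₁ − σ√T = 0.896229 − 0.484696 = 0.411533
e^{−rT} = e^{−0.052·1.9715} = 0.902562
N(−d₁) = 0.185065,  N(−d₂) = 0.340341
Put price V = K·e^{−rT}·N(−d₂) − S·N(−d₁) = 20.359808 − 15.199418 = 5.160391
φ(d₁) = (1/√(2π))·e^{−d₁²/2} = 0.266988
ν = S·φ(d₁)·√T = 30.788750

price = 5.160391
ν = 30.788750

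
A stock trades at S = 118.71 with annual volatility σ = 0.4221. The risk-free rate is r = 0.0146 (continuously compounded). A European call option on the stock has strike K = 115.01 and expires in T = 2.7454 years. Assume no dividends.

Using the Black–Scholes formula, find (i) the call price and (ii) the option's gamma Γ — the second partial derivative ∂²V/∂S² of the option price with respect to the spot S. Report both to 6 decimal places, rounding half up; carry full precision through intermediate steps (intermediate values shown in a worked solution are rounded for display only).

price = 35.602864
Γ = 0.004338

σ√T = 0.4221·√2.7454 = 0.699388
d₁ = (ln(S/K) + (r+σ²/2)T) / (σ√T) = (ln(118.71/115.01) + (0.0146+0.4221²/2)·2.7454) / 0.699388 = (0.031664 + 0.284655) / 0.699388 = 0.452280
d₂ = d₁ − σ√T = 0.452280 − 0.699388 = -0.247108
e^{−rT} = e^{−0.0146·2.7454} = 0.960710
N(d₁) = 0.674466,  N(d₂) = 0.402412
Call price V = S·N(d₁) − K·e^{−rT}·N(d₂) = 80.065894 − 44.463030 = 35.602864
φ(d₁) = (1/√(2π))·e^{−d₁²/2} = 0.360156
Γ = φ(d₁) / (S·σ·√T) = 0.004338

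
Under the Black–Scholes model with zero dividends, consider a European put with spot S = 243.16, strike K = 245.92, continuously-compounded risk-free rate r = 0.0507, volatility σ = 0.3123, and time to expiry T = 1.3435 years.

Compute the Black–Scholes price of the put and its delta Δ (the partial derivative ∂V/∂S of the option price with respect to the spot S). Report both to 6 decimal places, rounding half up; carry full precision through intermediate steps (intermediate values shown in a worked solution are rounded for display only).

σ√T = 0.3123·√1.3435 = 0.361985
d₁ = (ln(S/K) + (r+σ²/2)T) / (σ√T) = (ln(243.16/245.92) + (0.0507+0.3123²/2)·1.3435) / 0.361985 = (-0.011287 + 0.133632) / 0.361985 = 0.337985
d₂ = d₁ − σ√T = 0.337985 − 0.361985 = -0.024000
e^{−rT} = e^{−0.0507·1.3435} = 0.934153
N(−d₁) = 0.367687,  N(−d₂) = 0.509574
Put price V = K·e^{−rT}·N(−d₂) − S·N(−d₁) = 117.062783 − 89.406854 = 27.655929
Δ = −N(−d₁) = -0.367687

price = 27.655929
Δ = -0.367687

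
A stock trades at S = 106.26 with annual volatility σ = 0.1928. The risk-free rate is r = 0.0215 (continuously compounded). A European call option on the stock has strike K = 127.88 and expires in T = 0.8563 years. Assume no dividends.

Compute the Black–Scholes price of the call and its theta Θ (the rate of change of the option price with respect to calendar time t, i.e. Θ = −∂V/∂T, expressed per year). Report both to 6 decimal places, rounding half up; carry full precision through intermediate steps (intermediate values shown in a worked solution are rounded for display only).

σ√T = 0.1928·√0.8563 = 0.178410
d₁ = (ln(S/K) + (r+σ²/2)T) / (σ√T) = (ln(106.26/127.88) + (0.0215+0.1928²/2)·0.8563) / 0.178410 = (-0.185203 + 0.034326) / 0.178410 = -0.845679
d₂ = d₁ − σ√T = -0.845679 − 0.178410 = -1.024089
e^{−rT} = e^{−0.0215·0.8563} = 0.981758
N(d₁) = 0.198866,  N(d₂) = 0.152897
Call price V = S·N(d₁) − K·e^{−rT}·N(d₂) = 21.131500 − 19.195741 = 1.935758
φ(d₁) = (1/√(2π))·e^{−d₁²/2} = 0.279005
Θ = −S·φ(d₁)·σ/(2√T) − r·K·e^{−rT}·N(d₂) = −3.088490 − 0.412708 = -3.501198

price = 1.935758
Θ = -3.501198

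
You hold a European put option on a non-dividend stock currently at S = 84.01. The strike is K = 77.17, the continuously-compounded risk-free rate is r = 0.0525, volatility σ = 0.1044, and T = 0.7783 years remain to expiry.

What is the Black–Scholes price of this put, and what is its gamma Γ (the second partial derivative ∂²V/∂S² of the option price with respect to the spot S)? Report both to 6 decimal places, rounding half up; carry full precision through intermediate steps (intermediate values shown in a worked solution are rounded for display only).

price = 0.286986
Γ = 0.019033

σ√T = 0.1044·√0.7783 = 0.092103
d₁ = (ln(S/K) + (r+σ²/2)T) / (σ√T) = (ln(84.01/77.17) + (0.0525+0.1044²/2)·0.7783) / 0.092103 = (0.084925 + 0.045102) / 0.092103 = 1.411759
d₂ = d₁ − σ√T = 1.411759 − 0.092103 = 1.319656
e^{−rT} = e^{−0.0525·0.7783} = 0.959963
N(−d₁) = 0.079010,  N(−d₂) = 0.093475
Put price V = K·e^{−rT}·N(−d₂) − S·N(−d₁) = 6.924658 − 6.637671 = 0.286986
φ(d₁) = (1/√(2π))·e^{−d₁²/2} = 0.147273
Γ = φ(d₁) / (S·σ·√T) = 0.019033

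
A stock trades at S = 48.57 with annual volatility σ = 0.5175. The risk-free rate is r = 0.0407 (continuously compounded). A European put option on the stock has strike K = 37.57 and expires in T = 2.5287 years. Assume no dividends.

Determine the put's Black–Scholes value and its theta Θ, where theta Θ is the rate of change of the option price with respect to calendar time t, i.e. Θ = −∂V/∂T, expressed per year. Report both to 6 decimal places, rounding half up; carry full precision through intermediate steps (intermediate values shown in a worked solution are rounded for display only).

σ√T = 0.5175·√2.5287 = 0.822923
d₁ = (ln(S/K) + (r+σ²/2)T) / (σ√T) = (ln(48.57/37.57) + (0.0407+0.5175²/2)·2.5287) / 0.822923 = (0.256800 + 0.441519) / 0.822923 = 0.848584
d₂ = d₁ − σ√T = 0.848584 − 0.822923 = 0.025662
e^{−rT} = e^{−0.0407·2.5287} = 0.902201
N(−d₁) = 0.198056,  N(−d₂) = 0.489764
Put price V = K·e^{−rT}·N(−d₂) − S·N(−d₁) = 16.600875 − 9.619597 = 6.981278
φ(d₁) = (1/√(2π))·e^{−d₁²/2} = 0.278319
Θ = −S·φ(d₁)·σ/(2√T) + r·K·e^{−rT}·N(−d₂) = −2.199597 + 0.675656 = -1.523942

price = 6.981278
Θ = -1.523942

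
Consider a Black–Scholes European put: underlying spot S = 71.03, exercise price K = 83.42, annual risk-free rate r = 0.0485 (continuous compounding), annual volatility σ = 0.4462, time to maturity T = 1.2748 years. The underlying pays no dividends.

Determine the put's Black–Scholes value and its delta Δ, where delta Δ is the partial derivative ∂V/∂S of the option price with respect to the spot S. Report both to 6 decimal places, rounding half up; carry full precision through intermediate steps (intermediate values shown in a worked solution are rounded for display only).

price = 18.834795
Δ = -0.477882

σ√T = 0.4462·√1.2748 = 0.503791
d₁ = (ln(S/K) + (r+σ²/2)T) / (σ√T) = (ln(71.03/83.42) + (0.0485+0.4462²/2)·1.2748) / 0.503791 = (-0.160786 + 0.188731) / 0.503791 = 0.055469
d₂ = d₁ − σ√T = 0.055469 − 0.503791 = -0.448322
e^{−rT} = e^{−0.0485·1.2748} = 0.940045
N(−d₁) = 0.477882,  N(−d₂) = 0.673040
Put price V = K·e^{−rT}·N(−d₂) − S·N(−d₁) = 52.778781 − 33.943986 = 18.834795
Δ = −N(−d₁) = -0.477882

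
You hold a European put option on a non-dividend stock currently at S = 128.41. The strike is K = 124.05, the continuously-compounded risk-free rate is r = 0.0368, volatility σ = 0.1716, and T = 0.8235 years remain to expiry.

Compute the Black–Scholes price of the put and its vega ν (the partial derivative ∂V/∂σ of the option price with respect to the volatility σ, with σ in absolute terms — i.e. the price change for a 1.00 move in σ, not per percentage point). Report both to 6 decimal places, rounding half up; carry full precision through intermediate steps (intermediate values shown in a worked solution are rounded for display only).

price = 4.345824
ν = 41.141955

σ√T = 0.1716·√0.8235 = 0.155722
d₁ = (ln(S/K) + (r+σ²/2)T) / (σ√T) = (ln(128.41/124.05) + (0.0368+0.1716²/2)·0.8235) / 0.155722 = (0.034544 + 0.042429) / 0.155722 = 0.494298
d₂ = d₁ − σ√T = 0.494298 − 0.155722 = 0.338577
e^{−rT} = e^{−0.0368·0.8235} = 0.970150
N(−d₁) = 0.310548,  N(−d₂) = 0.367464
Put price V = K·e^{−rT}·N(−d₂) − S·N(−d₁) = 44.223257 − 39.877433 = 4.345824
φ(d₁) = (1/√(2π))·e^{−d₁²/2} = 0.353065
ν = S·φ(d₁)·√T = 41.141955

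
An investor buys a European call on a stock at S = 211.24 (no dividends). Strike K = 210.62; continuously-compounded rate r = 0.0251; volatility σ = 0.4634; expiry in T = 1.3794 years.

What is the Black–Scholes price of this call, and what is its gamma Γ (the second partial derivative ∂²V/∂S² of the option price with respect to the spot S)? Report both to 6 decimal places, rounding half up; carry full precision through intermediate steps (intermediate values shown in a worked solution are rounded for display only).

σ√T = 0.4634·√1.3794 = 0.544253
d₁ = (ln(S/K) + (r+σ²/2)T) / (σ√T) = (ln(211.24/210.62) + (0.0251+0.4634²/2)·1.3794) / 0.544253 = (0.002939 + 0.182729) / 0.544253 = 0.341143
d₂ = d₁ − σ√T = 0.341143 − 0.544253 = -0.203110
e^{−rT} = e^{−0.0251·1.3794} = 0.965970
N(d₁) = 0.633502,  N(d₂) = 0.419524
Call price V = S·N(d₁) − K·e^{−rT}·N(d₂) = 133.820962 − 85.353281 = 48.467681
φ(d₁) = (1/√(2π))·e^{−d₁²/2} = 0.376391
Γ = φ(d₁) / (S·σ·√T) = 0.003274

price = 48.467681
Γ = 0.003274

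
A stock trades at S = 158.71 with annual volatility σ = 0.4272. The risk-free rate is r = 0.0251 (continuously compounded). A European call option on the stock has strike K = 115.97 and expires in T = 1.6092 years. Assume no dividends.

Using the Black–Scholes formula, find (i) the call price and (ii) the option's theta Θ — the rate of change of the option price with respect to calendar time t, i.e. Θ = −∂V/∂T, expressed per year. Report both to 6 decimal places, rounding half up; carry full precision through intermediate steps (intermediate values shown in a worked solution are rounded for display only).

price = 58.237727
Θ = -8.768280

σ√T = 0.4272·√1.6092 = 0.541921
d₁ = (ln(S/K) + (r+σ²/2)T) / (σ√T) = (ln(158.71/115.97) + (0.0251+0.4272²/2)·1.6092) / 0.541921 = (0.313747 + 0.187230) / 0.541921 = 0.924447
d₂ = d₁ − σ√T = 0.924447 − 0.541921 = 0.382525
e^{−rT} = e^{−0.0251·1.6092} = 0.960414
N(d₁) = 0.822373,  N(d₂) = 0.648964
Call price V = S·N(d₁) − K·e^{−rT}·N(d₂) = 130.518835 − 72.281108 = 58.237727
φ(d₁) = (1/√(2π))·e^{−d₁²/2} = 0.260217
Θ = −S·φ(d₁)·σ/(2√T) − r·K·e^{−rT}·N(d₂) = −6.954024 − 1.814256 = -8.768280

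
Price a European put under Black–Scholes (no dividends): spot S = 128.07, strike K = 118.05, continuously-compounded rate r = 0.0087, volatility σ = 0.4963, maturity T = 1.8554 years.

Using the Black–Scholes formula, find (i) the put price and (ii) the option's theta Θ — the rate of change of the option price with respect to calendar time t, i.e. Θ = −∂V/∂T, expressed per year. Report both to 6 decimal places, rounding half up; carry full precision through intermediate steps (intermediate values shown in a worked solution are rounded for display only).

σ√T = 0.4963·√1.8554 = 0.676025
d₁ = (ln(S/K) + (r+σ²/2)T) / (σ√T) = (ln(128.07/118.05) + (0.0087+0.4963²/2)·1.8554) / 0.676025 = (0.081469 + 0.244647) / 0.676025 = 0.482402
d₂ = d₁ − σ√T = 0.482402 − 0.676025 = -0.193624
e^{−rT} = e^{−0.0087·1.8554} = 0.983988
N(−d₁) = 0.314760,  N(−d₂) = 0.576765
Put price V = K·e^{−rT}·N(−d₂) − S·N(−d₁) = 66.996836 − 40.311347 = 26.685489
φ(d₁) = (1/√(2π))·e^{−d₁²/2} = 0.355122
Θ = −S·φ(d₁)·σ/(2√T) + r·K·e^{−rT}·N(−d₂) = −8.285530 + 0.582872 = -7.702658

price = 26.685489
Θ = -7.702658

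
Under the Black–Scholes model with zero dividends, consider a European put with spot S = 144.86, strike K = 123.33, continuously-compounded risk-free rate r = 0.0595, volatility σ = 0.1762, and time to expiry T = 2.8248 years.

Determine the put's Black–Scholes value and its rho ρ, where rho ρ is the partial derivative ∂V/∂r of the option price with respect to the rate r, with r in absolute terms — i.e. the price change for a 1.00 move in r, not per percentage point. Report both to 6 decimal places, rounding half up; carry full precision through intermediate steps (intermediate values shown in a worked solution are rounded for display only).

price = 2.426422
ρ = -49.420438

σ√T = 0.1762·√2.8248 = 0.296142
d₁ = (ln(S/K) + (r+σ²/2)T) / (σ√T) = (ln(144.86/123.33) + (0.0595+0.1762²/2)·2.8248) / 0.296142 = (0.160904 + 0.211926) / 0.296142 = 1.258956
d₂ = d₁ − σ√T = 1.258956 − 0.296142 = 0.962815
e^{−rT} = e^{−0.0595·2.8248} = 0.845290
N(−d₁) = 0.104023,  N(−d₂) = 0.167820
Put price V = K·e^{−rT}·N(−d₂) − S·N(−d₁) = 17.495199 − 15.068777 = 2.426422
ρ = −K·T·e^{−rT}·N(−d₂) = -49.420438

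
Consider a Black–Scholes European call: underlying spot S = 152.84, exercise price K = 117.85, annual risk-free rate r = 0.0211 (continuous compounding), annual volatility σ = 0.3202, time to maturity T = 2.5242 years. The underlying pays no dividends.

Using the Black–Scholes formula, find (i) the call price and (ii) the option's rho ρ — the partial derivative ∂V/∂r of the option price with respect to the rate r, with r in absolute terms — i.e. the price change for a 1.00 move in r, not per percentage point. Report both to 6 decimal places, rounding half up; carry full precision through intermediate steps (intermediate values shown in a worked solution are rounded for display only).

price = 51.842129
ρ = 180.817753

σ√T = 0.3202·√2.5242 = 0.508725
d₁ = (ln(S/K) + (r+σ²/2)T) / (σ√T) = (ln(152.84/117.85) + (0.0211+0.3202²/2)·2.5242) / 0.508725 = (0.259979 + 0.182661) / 0.508725 = 0.870097
d₂ = d₁ − σ√T = 0.870097 − 0.508725 = 0.361372
e^{−rT} = e^{−0.0211·2.5242} = 0.948133
N(d₁) = 0.807876,  N(d₂) = 0.641089
Call price V = S·N(d₁) − K·e^{−rT}·N(d₂) = 123.475816 − 71.633687 = 51.842129
ρ = K·T·e^{−rT}·N(d₂) = 180.817753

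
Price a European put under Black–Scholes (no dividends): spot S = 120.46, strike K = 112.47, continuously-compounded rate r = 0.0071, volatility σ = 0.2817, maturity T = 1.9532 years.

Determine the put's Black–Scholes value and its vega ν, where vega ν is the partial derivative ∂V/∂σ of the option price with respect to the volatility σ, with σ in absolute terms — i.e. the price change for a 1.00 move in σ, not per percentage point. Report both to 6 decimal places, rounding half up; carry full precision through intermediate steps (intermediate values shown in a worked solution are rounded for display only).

price = 13.674002
ν = 61.838993

σ√T = 0.2817·√1.9532 = 0.393695
d₁ = (ln(S/K) + (r+σ²/2)T) / (σ√T) = (ln(120.46/112.47) + (0.0071+0.2817²/2)·1.9532) / 0.393695 = (0.068631 + 0.091366) / 0.393695 = 0.406398
d₂ = d₁ − σ√T = 0.406398 − 0.393695 = 0.012703
e^{−rT} = e^{−0.0071·1.9532} = 0.986228
N(−d₁) = 0.342225,  N(−d₂) = 0.494933
Put price V = K·e^{−rT}·N(−d₂) − S·N(−d₁) = 54.898441 − 41.224439 = 13.674002
φ(d₁) = (1/√(2π))·e^{−d₁²/2} = 0.367321
ν = S·φ(d₁)·√T = 61.838993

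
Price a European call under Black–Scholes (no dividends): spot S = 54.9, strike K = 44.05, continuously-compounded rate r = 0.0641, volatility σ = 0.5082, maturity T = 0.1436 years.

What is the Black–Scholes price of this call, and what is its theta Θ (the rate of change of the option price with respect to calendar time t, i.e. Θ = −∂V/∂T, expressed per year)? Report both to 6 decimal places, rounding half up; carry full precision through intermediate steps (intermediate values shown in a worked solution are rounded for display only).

σ√T = 0.5082·√0.1436 = 0.192580
d₁ = (ln(S/K) + (r+σ²/2)T) / (σ√T) = (ln(54.9/44.05) + (0.0641+0.5082²/2)·0.1436) / 0.192580 = (0.220188 + 0.027748) / 0.192580 = 1.287444
d₂ = d₁ − σ√T = 1.287444 − 0.192580 = 1.094864
e^{−rT} = e^{−0.0641·0.1436} = 0.990837
N(d₁) = 0.901030,  N(d₂) = 0.863212
Call price V = S·N(d₁) − K·e^{−rT}·N(d₂) = 49.466558 − 37.676079 = 11.790478
φ(d₁) = (1/√(2π))·e^{−d₁²/2} = 0.174175
Θ = −S·φ(d₁)·σ/(2√T) − r·K·e^{−rT}·N(d₂) = −6.411885 − 2.415037 = -8.826922

price = 11.790478
Θ = -8.826922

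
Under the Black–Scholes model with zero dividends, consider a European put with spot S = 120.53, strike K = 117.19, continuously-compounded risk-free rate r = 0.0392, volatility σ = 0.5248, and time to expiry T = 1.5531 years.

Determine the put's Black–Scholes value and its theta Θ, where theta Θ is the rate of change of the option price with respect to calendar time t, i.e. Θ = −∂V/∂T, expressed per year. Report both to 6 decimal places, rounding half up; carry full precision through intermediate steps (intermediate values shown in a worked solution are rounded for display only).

σ√T = 0.5248·√1.5531 = 0.654024
d₁ = (ln(S/K) + (r+σ²/2)T) / (σ√T) = (ln(120.53/117.19) + (0.0392+0.5248²/2)·1.5531) / 0.654024 = (0.028102 + 0.274755) / 0.654024 = 0.463068
d₂ = d₁ − σ√T = 0.463068 − 0.654024 = -0.190956
e^{−rT} = e^{−0.0392·1.5531} = 0.940935
N(−d₁) = 0.321658,  N(−d₂) = 0.575720
Put price V = K·e^{−rT}·N(−d₂) − S·N(−d₁) = 63.483578 − 38.769435 = 24.714144
φ(d₁) = (1/√(2π))·e^{−d₁²/2} = 0.358383
Θ = −S·φ(d₁)·σ/(2√T) + r·K·e^{−rT}·N(−d₂) = −9.095071 + 2.488556 = -6.606515

price = 24.714144
Θ = -6.606515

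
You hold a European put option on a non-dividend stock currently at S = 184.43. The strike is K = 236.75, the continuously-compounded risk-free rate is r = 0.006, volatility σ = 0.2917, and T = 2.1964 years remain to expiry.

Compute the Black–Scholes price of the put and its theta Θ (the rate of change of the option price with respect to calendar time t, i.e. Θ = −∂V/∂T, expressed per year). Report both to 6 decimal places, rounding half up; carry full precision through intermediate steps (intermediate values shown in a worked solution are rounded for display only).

price = 65.499023
Θ = -5.765010

σ√T = 0.2917·√2.1964 = 0.432307
d₁ = (ln(S/K) + (r+σ²/2)T) / (σ√T) = (ln(184.43/236.75) + (0.006+0.2917²/2)·2.1964) / 0.432307 = (-0.249735 + 0.106623) / 0.432307 = -0.331042
d₂ = d₁ − σ√T = -0.331042 − 0.432307 = -0.763349
e^{−rT} = e^{−0.006·2.1964} = 0.986908
N(−d₁) = 0.629694,  N(−d₂) = 0.777372
Put price V = K·e^{−rT}·N(−d₂) − S·N(−d₁) = 181.633416 − 116.134393 = 65.499023
φ(d₁) = (1/√(2π))·e^{−d₁²/2} = 0.377671
Θ = −S·φ(d₁)·σ/(2√T) + r·K·e^{−rT}·N(−d₂) = −6.854810 + 1.089800 = -5.765010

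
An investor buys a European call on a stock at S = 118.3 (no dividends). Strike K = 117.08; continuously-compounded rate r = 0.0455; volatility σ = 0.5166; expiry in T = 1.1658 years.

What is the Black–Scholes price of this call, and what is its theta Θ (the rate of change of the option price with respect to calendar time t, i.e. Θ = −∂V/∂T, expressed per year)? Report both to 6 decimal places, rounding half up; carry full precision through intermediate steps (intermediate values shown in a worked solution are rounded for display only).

σ√T = 0.5166·√1.1658 = 0.557784
d₁ = (ln(S/K) + (r+σ²/2)T) / (σ√T) = (ln(118.3/117.08) + (0.0455+0.5166²/2)·1.1658) / 0.557784 = (0.010366 + 0.208606) / 0.557784 = 0.392575
d₂ = d₁ − σ√T = 0.392575 − 0.557784 = -0.165210
e^{−rT} = e^{−0.0455·1.1658} = 0.948338
N(d₁) = 0.652683,  N(d₂) = 0.434389
Call price V = S·N(d₁) − K·e^{−rT}·N(d₂) = 77.212413 − 48.230884 = 28.981529
φ(d₁) = (1/√(2π))·e^{−d₁²/2} = 0.369355
Θ = −S·φ(d₁)·σ/(2√T) − r·K·e^{−rT}·N(d₂) = −10.453016 − 2.194505 = -12.647521

price = 28.981529
Θ = -12.647521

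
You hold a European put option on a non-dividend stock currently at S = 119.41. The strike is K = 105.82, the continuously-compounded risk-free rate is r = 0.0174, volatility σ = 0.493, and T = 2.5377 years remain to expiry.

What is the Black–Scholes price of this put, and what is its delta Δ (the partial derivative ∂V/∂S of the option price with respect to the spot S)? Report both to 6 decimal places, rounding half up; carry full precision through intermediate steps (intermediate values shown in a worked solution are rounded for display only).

σ√T = 0.493·√2.5377 = 0.785357
d₁ = (ln(S/K) + (r+σ²/2)T) / (σ√T) = (ln(119.41/105.82) + (0.0174+0.493²/2)·2.5377) / 0.785357 = (0.120823 + 0.352549) / 0.785357 = 0.602748
d₂ = d₁ − σ√T = 0.602748 − 0.785357 = -0.182609
e^{−rT} = e^{−0.0174·2.5377} = 0.956805
N(−d₁) = 0.273338,  N(−d₂) = 0.572448
Put price V = K·e^{−rT}·N(−d₂) − S·N(−d₁) = 57.959793 − 32.639320 = 25.320473
Δ = −N(−d₁) = -0.273338

price = 25.320473
Δ = -0.273338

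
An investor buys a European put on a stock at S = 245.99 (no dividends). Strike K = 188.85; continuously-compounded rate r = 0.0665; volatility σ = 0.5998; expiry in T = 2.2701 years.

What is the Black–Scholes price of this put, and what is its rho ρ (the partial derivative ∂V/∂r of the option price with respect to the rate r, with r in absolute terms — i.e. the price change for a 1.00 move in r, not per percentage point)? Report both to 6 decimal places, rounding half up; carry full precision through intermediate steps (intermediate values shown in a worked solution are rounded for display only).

price = 36.161432
ρ = -183.187403

σ√T = 0.5998·√2.2701 = 0.903710
d₁ = (ln(S/K) + (r+σ²/2)T) / (σ√T) = (ln(245.99/188.85) + (0.0665+0.5998²/2)·2.2701) / 0.903710 = (0.264338 + 0.559307) / 0.903710 = 0.911405
d₂ = d₁ − σ√T = 0.911405 − 0.903710 = 0.007695
e^{−rT} = e^{−0.0665·2.2701} = 0.859881
N(−d₁) = 0.181041,  N(−d₂) = 0.496930
Put price V = K·e^{−rT}·N(−d₂) − S·N(−d₁) = 80.695742 − 44.534310 = 36.161432
ρ = −K·T·e^{−rT}·N(−d₂) = -183.187403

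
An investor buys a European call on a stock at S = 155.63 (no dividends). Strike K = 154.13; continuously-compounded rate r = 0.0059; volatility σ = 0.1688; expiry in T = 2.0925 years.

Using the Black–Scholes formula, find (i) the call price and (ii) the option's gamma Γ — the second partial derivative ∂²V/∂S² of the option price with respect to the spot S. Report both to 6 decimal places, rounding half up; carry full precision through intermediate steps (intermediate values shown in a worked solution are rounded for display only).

σ√T = 0.1688·√2.0925 = 0.244177
d₁ = (ln(S/K) + (r+σ²/2)T) / (σ√T) = (ln(155.63/154.13) + (0.0059+0.1688²/2)·2.0925) / 0.244177 = (0.009685 + 0.042157) / 0.244177 = 0.212313
d₂ = d₁ − σ√T = 0.212313 − 0.244177 = -0.031864
e^{−rT} = e^{−0.0059·2.0925} = 0.987730
N(d₁) = 0.584069,  N(d₂) = 0.487290
Call price V = S·N(d₁) − K·e^{−rT}·N(d₂) = 90.898593 − 74.184493 = 16.714100
φ(d₁) = (1/√(2π))·e^{−d₁²/2} = 0.390051
Γ = φ(d₁) / (S·σ·√T) = 0.010264

price = 16.714100
Γ = 0.010264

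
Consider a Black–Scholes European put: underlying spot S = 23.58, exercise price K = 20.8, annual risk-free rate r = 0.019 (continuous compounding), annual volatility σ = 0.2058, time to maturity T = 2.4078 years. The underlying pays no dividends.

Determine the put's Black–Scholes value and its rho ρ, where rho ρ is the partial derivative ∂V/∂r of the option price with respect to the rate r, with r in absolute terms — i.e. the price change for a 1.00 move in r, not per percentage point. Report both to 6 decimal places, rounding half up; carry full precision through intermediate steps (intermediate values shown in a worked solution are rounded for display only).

price = 1.283318
ρ = -16.903046

σ√T = 0.2058·√2.4078 = 0.319342
d₁ = (ln(S/K) + (r+σ²/2)T) / (σ√T) = (ln(23.58/20.8) + (0.019+0.2058²/2)·2.4078) / 0.319342 = (0.125446 + 0.096738) / 0.319342 = 0.695755
d₂ = d₁ − σ√T = 0.695755 − 0.319342 = 0.376414
e^{−rT} = e^{−0.019·2.4078} = 0.955282
N(−d₁) = 0.243291,  N(−d₂) = 0.353305
Put price V = K·e^{−rT}·N(−d₂) − S·N(−d₁) = 7.020120 − 5.736803 = 1.283318
ρ = −K·T·e^{−rT}·N(−d₂) = -16.903046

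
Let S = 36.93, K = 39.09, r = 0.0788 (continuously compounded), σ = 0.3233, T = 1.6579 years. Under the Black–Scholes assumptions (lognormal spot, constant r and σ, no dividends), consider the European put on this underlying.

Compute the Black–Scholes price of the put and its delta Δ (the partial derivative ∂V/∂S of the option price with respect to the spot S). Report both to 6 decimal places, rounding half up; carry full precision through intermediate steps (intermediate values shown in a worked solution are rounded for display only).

price = 4.649450
Δ = -0.349961

σ√T = 0.3233·√1.6579 = 0.416279
d₁ = (ln(S/K) + (r+σ²/2)T) / (σ√T) = (ln(36.93/39.09) + (0.0788+0.3233²/2)·1.6579) / 0.416279 = (-0.056842 + 0.217287) / 0.416279 = 0.385425
d₂ = d₁ − σ√T = 0.385425 − 0.416279 = -0.030855
e^{−rT} = e^{−0.0788·1.6579} = 0.877531
N(−d₁) = 0.349961,  N(−d₂) = 0.512307
Put price V = K·e^{−rT}·N(−d₂) − S·N(−d₁) = 17.573525 − 12.924075 = 4.649450
Δ = −N(−d₁) = -0.349961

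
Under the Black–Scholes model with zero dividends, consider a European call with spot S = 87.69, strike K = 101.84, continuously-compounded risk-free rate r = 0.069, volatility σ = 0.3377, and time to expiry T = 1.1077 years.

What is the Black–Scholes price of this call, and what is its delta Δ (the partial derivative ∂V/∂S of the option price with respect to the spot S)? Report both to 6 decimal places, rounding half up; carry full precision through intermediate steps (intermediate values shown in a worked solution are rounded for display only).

σ√T = 0.3377·√1.1077 = 0.355420
d₁ = (ln(S/K) + (r+σ²/2)T) / (σ√T) = (ln(87.69/101.84) + (0.069+0.3377²/2)·1.1077) / 0.355420 = (-0.149595 + 0.139593) / 0.355420 = -0.028141
d₂ = d₁ − σ√T = -0.028141 − 0.355420 = -0.383562
e^{−rT} = e^{−0.069·1.1077} = 0.926417
N(d₁) = 0.488775,  N(d₂) = 0.350652
Call price V = S·N(d₁) − K·e^{−rT}·N(d₂) = 42.860653 − 33.082677 = 9.777976
Δ = N(d₁) = 0.488775

price = 9.777976
Δ = 0.488775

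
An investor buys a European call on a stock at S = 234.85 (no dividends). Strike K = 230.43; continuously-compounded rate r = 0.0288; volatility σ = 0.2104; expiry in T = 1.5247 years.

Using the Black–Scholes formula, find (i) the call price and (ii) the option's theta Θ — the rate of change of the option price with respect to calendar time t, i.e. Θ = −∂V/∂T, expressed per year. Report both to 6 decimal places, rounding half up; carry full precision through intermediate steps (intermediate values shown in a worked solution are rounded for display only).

price = 31.374983
Θ = -10.907920

σ√T = 0.2104·√1.5247 = 0.259799
d₁ = (ln(S/K) + (r+σ²/2)T) / (σ√T) = (ln(234.85/230.43) + (0.0288+0.2104²/2)·1.5247) / 0.259799 = (0.019000 + 0.077659) / 0.259799 = 0.372053
d₂ = d₁ − σ√T = 0.372053 − 0.259799 = 0.112254
e^{−rT} = e^{−0.0288·1.5247} = 0.957039
N(d₁) = 0.645073,  N(d₂) = 0.544689
Call price V = S·N(d₁) − K·e^{−rT}·N(d₂) = 151.495458 − 120.120475 = 31.374983
φ(d₁) = (1/√(2π))·e^{−d₁²/2} = 0.372265
Θ = −S·φ(d₁)·σ/(2√T) − r·K·e^{−rT}·N(d₂) = −7.448450 − 3.459470 = -10.907920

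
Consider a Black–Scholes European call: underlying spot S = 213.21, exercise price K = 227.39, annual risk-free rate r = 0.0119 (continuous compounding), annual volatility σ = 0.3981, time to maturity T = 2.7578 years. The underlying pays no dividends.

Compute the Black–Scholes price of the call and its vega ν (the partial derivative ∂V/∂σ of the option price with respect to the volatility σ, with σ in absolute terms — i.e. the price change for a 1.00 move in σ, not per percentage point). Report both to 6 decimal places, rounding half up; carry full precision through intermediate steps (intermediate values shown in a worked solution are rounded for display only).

σ√T = 0.3981·√2.7578 = 0.661110
d₁ = (ln(S/K) + (r+σ²/2)T) / (σ√T) = (ln(213.21/227.39) + (0.0119+0.3981²/2)·2.7578) / 0.661110 = (-0.064389 + 0.251351) / 0.661110 = 0.282800
d₂ = d₁ − σ√T = 0.282800 − 0.661110 = -0.378310
e^{−rT} = e^{−0.0119·2.7578} = 0.967715
N(d₁) = 0.611335,  N(d₂) = 0.352600
Call price V = S·N(d₁) − K·e^{−rT}·N(d₂) = 130.342722 − 77.589222 = 52.753500
φ(d₁) = (1/√(2π))·e^{−d₁²/2} = 0.383304
ν = S·φ(d₁)·√T = 135.716447

price = 52.753500
ν = 135.716447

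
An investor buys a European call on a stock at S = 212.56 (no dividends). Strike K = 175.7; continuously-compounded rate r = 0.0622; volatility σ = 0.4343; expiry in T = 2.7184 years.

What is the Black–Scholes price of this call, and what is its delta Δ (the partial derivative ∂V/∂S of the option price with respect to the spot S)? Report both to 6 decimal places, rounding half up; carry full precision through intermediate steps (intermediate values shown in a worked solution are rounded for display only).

price = 88.458601
Δ = 0.805140

σ√T = 0.4343·√2.7184 = 0.716055
d₁ = (ln(S/K) + (r+σ²/2)T) / (σ√T) = (ln(212.56/175.7) + (0.0622+0.4343²/2)·2.7184) / 0.716055 = (0.190446 + 0.425452) / 0.716055 = 0.860127
d₂ = d₁ − σ√T = 0.860127 − 0.716055 = 0.144072
e^{−rT} = e^{−0.0622·2.7184} = 0.844438
N(d₁) = 0.805140,  N(d₂) = 0.557278
Call price V = S·N(d₁) − K·e^{−rT}·N(d₂) = 171.140652 − 82.682052 = 88.458601
Δ = N(d₁) = 0.805140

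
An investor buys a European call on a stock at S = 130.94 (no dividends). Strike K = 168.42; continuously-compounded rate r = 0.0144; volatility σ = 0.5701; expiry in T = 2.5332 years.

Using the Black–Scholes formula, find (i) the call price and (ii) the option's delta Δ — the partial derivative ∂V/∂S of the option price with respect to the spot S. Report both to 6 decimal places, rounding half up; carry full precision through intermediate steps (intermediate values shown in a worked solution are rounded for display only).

price = 36.935643
Δ = 0.585689

σ√T = 0.5701·√2.5332 = 0.907373
d₁ = (ln(S/K) + (r+σ²/2)T) / (σ√T) = (ln(130.94/168.42) + (0.0144+0.5701²/2)·2.5332) / 0.907373 = (-0.251722 + 0.448141) / 0.907373 = 0.216470
d₂ = d₁ − σ√T = 0.216470 − 0.907373 = -0.690903
e^{−rT} = e^{−0.0144·2.5332} = 0.964179
N(d₁) = 0.585689,  N(d₂) = 0.244813
Call price V = S·N(d₁) − K·e^{−rT}·N(d₂) = 76.690166 − 39.754522 = 36.935643
Δ = N(d₁) = 0.585689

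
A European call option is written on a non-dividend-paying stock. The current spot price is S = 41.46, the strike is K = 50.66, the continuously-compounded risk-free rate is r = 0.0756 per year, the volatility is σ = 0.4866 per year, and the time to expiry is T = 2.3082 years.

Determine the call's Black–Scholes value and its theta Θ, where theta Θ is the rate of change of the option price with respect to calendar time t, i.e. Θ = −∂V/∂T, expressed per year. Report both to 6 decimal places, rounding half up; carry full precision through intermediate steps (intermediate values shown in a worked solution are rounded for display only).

price = 11.574863
Θ = -3.607417

σ√T = 0.4866·√2.3082 = 0.739280
d₁ = (ln(S/K) + (r+σ²/2)T) / (σ√T) = (ln(41.46/50.66) + (0.0756+0.4866²/2)·2.3082) / 0.739280 = (-0.200408 + 0.447767) / 0.739280 = 0.334595
d₂ = d₁ − σ√T = 0.334595 − 0.739280 = -0.404684
e^{−rT} = e^{−0.0756·2.3082} = 0.839877
N(d₁) = 0.631035,  N(d₂) = 0.342855
Call price V = S·N(d₁) − K·e^{−rT}·N(d₂) = 26.162706 − 14.587842 = 11.574863
φ(d₁) = (1/√(2π))·e^{−d₁²/2} = 0.377224
Θ = −S·φ(d₁)·σ/(2√T) − r·K·e^{−rT}·N(d₂) = −2.504576 − 1.102841 = -3.607417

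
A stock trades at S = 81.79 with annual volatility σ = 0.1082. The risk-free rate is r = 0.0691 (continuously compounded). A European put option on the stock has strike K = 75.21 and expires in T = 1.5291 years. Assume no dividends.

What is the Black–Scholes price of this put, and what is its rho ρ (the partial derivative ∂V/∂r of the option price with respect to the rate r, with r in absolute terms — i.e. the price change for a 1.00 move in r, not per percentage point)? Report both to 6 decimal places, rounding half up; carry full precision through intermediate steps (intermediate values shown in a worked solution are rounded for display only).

price = 0.351316
ρ = -9.163652

σ√T = 0.1082·√1.5291 = 0.133797
d₁ = (ln(S/K) + (r+σ²/2)T) / (σ√T) = (ln(81.79/75.21) + (0.0691+0.1082²/2)·1.5291) / 0.133797 = (0.083871 + 0.114612) / 0.133797 = 1.483463
d₂ = d₁ − σ√T = 1.483463 − 0.133797 = 1.349666
e^{−rT} = e^{−0.0691·1.5291} = 0.899730
N(−d₁) = 0.068976,  N(−d₂) = 0.088562
Put price V = K·e^{−rT}·N(−d₂) − S·N(−d₁) = 5.992840 − 5.641524 = 0.351316
ρ = −K·T·e^{−rT}·N(−d₂) = -9.163652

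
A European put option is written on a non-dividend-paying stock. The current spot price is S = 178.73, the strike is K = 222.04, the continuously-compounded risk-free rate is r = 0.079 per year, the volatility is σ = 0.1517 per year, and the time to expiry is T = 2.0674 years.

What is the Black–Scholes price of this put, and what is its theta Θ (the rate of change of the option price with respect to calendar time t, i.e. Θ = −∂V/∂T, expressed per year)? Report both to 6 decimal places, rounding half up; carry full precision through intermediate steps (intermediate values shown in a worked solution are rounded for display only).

σ√T = 0.1517·√2.0674 = 0.218121
d₁ = (ln(S/K) + (r+σ²/2)T) / (σ√T) = (ln(178.73/222.04) + (0.079+0.1517²/2)·2.0674) / 0.218121 = (-0.216981 + 0.187113) / 0.218121 = -0.136934
d₂ = d₁ − σ√T = -0.136934 − 0.218121 = -0.355055
e^{−rT} = e^{−0.079·2.0674} = 0.849315
N(−d₁) = 0.554459,  N(−d₂) = 0.638726
Put price V = K·e^{−rT}·N(−d₂) − S·N(−d₁) = 120.452214 − 99.098380 = 21.353834
φ(d₁) = (1/√(2π))·e^{−d₁²/2} = 0.395219
Θ = −S·φ(d₁)·σ/(2√T) + r·K·e^{−rT}·N(−d₂) = −3.726311 + 9.515725 = 5.789414

price = 21.353834
Θ = 5.789414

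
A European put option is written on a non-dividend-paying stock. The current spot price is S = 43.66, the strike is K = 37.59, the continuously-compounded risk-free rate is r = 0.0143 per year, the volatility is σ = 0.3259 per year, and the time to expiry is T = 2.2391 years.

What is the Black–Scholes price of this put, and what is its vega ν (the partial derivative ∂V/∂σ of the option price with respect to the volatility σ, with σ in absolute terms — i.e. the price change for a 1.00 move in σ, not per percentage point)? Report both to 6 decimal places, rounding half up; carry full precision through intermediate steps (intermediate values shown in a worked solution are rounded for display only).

σ√T = 0.3259·√2.2391 = 0.487664
d₁ = (ln(S/K) + (r+σ²/2)T) / (σ√T) = (ln(43.66/37.59) + (0.0143+0.3259²/2)·2.2391) / 0.487664 = (0.149694 + 0.150927) / 0.487664 = 0.616452
d₂ = d₁ − σ√T = 0.616452 − 0.487664 = 0.128788
e^{−rT} = e^{−0.0143·2.2391} = 0.968488
N(−d₁) = 0.268798,  N(−d₂) = 0.448763
Put price V = K·e^{−rT}·N(−d₂) − S·N(−d₁) = 16.337422 − 11.735726 = 4.601696
φ(d₁) = (1/√(2π))·e^{−d₁²/2} = 0.329907
ν = S·φ(d₁)·√T = 21.553200

price = 4.601696
ν = 21.553200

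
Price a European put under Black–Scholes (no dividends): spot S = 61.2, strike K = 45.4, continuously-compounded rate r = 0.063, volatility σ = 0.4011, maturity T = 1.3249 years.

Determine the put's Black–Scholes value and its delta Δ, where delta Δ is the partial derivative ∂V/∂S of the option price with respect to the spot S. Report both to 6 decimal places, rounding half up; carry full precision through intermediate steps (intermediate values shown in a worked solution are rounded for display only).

price = 2.629628
Δ = -0.144920

σ√T = 0.4011·√1.3249 = 0.461683
d₁ = (ln(S/K) + (r+σ²/2)T) / (σ√T) = (ln(61.2/45.4) + (0.063+0.4011²/2)·1.3249) / 0.461683 = (0.298635 + 0.190044) / 0.461683 = 1.058473
d₂ = d₁ − σ√T = 1.058473 − 0.461683 = 0.596790
e^{−rT} = e^{−0.063·1.3249} = 0.919920
N(−d₁) = 0.144920,  N(−d₂) = 0.275324
Put price V = K·e^{−rT}·N(−d₂) − S·N(−d₁) = 11.498722 − 8.869094 = 2.629628
Δ = −N(−d₁) = -0.144920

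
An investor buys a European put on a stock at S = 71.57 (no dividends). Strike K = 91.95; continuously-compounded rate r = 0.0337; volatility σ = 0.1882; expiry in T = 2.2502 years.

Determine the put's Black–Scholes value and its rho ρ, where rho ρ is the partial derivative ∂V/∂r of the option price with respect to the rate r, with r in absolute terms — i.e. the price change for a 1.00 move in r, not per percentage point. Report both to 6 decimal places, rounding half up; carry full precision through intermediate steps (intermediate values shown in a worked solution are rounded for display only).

σ√T = 0.1882·√2.2502 = 0.282313
d₁ = (ln(S/K) + (r+σ²/2)T) / (σ√T) = (ln(71.57/91.95) + (0.0337+0.1882²/2)·2.2502) / 0.282313 = (-0.250569 + 0.115682) / 0.282313 = -0.477793
d₂ = d₁ − σ√T = -0.477793 − 0.282313 = -0.760106
e^{−rT} = e^{−0.0337·2.2502} = 0.926972
N(−d₁) = 0.683601,  N(−d₂) = 0.776404
Put price V = K·e^{−rT}·N(−d₂) − S·N(−d₁) = 66.176893 − 48.925347 = 17.251547
ρ = −K·T·e^{−rT}·N(−d₂) = -148.911246

price = 17.251547
ρ = -148.911246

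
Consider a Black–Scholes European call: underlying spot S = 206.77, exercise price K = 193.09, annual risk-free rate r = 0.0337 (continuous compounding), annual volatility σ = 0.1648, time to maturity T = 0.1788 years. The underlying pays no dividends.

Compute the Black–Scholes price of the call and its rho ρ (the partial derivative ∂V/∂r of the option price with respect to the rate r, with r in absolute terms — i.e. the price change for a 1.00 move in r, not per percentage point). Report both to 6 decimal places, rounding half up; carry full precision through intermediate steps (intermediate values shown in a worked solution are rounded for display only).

σ√T = 0.1648·√0.1788 = 0.069685
d₁ = (ln(S/K) + (r+σ²/2)T) / (σ√T) = (ln(206.77/193.09) + (0.0337+0.1648²/2)·0.1788) / 0.069685 = (0.068451 + 0.008454) / 0.069685 = 1.103594
d₂ = d₁ − σ√T = 1.103594 − 0.069685 = 1.033909
e^{−rT} = e^{−0.0337·0.1788} = 0.993993
N(d₁) = 0.865115,  N(d₂) = 0.849411
Call price V = S·N(d₁) − K·e^{−rT}·N(d₂) = 178.879901 − 163.027392 = 15.852509
ρ = K·T·e^{−rT}·N(d₂) = 29.149298

price = 15.852509
ρ = 29.149298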